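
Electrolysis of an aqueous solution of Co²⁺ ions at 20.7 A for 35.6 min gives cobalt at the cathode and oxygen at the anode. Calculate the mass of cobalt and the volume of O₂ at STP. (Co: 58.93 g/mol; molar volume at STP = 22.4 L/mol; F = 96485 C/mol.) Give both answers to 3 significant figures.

Q = 20.7 × 2136 = 44220 C; n(e⁻) = 44220 / 96485 = 0.4583 mol
Cathode: Co²⁺ + 2e⁻ → Co → n(Co) = 0.4583/2 = 0.2292 mol → 13.5 g
Anode: 2H₂O → O₂ + 4H⁺ + 4e⁻ → n(O₂) = 0.4583/4 = 0.1146 mol → 2.57 L

13.5 g Co; 2.57 L O₂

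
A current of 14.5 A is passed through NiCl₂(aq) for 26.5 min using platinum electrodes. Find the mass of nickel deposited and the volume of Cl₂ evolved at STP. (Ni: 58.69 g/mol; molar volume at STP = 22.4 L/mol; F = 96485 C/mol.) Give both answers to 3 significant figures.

Q = 14.5 × 1590 = 23060 C; n(e⁻) = 23060 / 96485 = 0.2390 mol
Cathode: Ni²⁺ + 2e⁻ → Ni → n(Ni) = 0.2390/2 = 0.1195 mol → 7.01 g
Anode: 2Cl⁻ → Cl₂ + 2e⁻ → n(Cl₂) = 0.2390/2 = 0.1195 mol → 2.68 L

7.01 g Ni; 2.68 L Cl₂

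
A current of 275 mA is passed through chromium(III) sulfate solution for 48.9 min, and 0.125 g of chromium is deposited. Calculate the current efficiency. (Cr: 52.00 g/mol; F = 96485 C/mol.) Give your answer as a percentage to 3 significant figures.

86.2%

Q = 0.275 × 2934 = 806.9 C
n(e⁻) = 806.9 / 96485 = 0.008363 mol
Cr³⁺ + 3e⁻ → Cr, so theoretical n(Cr) = 0.002788 mol → 0.1450 g
Efficiency = 0.125 / 0.1450 = 0.8621 = 86.2%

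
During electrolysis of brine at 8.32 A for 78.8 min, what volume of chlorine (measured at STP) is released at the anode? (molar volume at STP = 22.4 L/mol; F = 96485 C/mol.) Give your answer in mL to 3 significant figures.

4570 mL

Q = 8.32 A × 4728 s = 39340 C
Moles of electrons = 39340 / 96485 = 0.4077 mol
2Cl⁻ → Cl₂ + 2e⁻, so n(Cl₂) = 0.4077 / 2 = 0.2039 mol
V = 0.2039 × 22.4 = 4.567 L
= 4570 mL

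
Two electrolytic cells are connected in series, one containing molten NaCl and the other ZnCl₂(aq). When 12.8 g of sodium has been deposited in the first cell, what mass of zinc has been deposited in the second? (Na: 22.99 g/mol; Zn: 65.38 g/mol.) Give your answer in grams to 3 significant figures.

n(Na) = 12.8 / 22.99 = 0.5568 mol
Na⁺ + e⁻ → Na, so n(e⁻) = 0.5568 mol
Since the cells are in series, n(e⁻) in the Zn cell is also 0.5568 mol.
Zn²⁺ + 2e⁻ → Zn, so n(Zn) = 0.5568 / 2 = 0.2784 mol
m(Zn) = 0.2784 × 65.38 = 18.2 g

18.2 g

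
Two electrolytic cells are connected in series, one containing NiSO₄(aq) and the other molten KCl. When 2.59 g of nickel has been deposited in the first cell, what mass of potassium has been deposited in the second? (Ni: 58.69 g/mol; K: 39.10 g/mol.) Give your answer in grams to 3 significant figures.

n(Ni) = 2.59 / 58.69 = 0.04413 mol
Ni²⁺ + 2e⁻ → Ni, so n(e⁻) = 2 × 0.04413 = 0.08826 mol
Same current for the same time ⇒ same n(e⁻) = 0.08826 mol in both cells.
K⁺ + e⁻ → K, so n(K) = 0.08826 mol
m(K) = 0.08826 × 39.10 = 3.45 g

3.45 g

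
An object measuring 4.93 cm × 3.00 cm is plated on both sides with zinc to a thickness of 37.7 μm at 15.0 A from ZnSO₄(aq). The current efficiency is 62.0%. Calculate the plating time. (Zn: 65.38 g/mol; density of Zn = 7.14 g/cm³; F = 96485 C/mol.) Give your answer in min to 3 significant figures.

4.21 min

Plated area = 2 × 4.93 × 3.00 = 29.58 cm²
Volume = 29.58 × 37.7×10⁻⁴ cm = 0.1115 cm³
m(Zn) = 0.1115 × 7.14 = 0.7961 g
n(Zn) = 0.7961 / 65.38 = 0.01218 mol; n(e⁻) = 2 × 0.01218 = 0.02436 mol
Q = 0.02436 × 96485 / 0.620 = 3791 C
t = 3791 / 15.0 = 252.7 s = 4.21 min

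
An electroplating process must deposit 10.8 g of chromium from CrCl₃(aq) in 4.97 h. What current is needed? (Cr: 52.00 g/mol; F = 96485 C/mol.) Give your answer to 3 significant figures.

3.36 A

n(Cr) = 10.8 / 52.00 = 0.2077 mol
Cr³⁺ + 3e⁻ → Cr, so n(e⁻) = 3 × 0.2077 = 0.6231 mol
Q = 0.6231 × 96485 = 60120 C
I = Q / t = 60120 / 17892 s = 3.36 A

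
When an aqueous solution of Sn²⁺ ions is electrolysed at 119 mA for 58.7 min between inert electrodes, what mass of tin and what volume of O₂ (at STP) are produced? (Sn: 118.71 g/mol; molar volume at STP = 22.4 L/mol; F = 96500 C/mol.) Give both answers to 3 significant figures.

Q = 0.119 × 3522 = 419.1 C; n(e⁻) = 419.1 / 96500 = 0.004343 mol
Cathode: Sn²⁺ + 2e⁻ → Sn → n(Sn) = 0.004343/2 = 0.002172 mol → 0.258 g
Anode: 2H₂O → O₂ + 4H⁺ + 4e⁻ → n(O₂) = 0.004343/4 = 0.001086 mol → 0.0243 L

0.258 g Sn; 0.0243 L O₂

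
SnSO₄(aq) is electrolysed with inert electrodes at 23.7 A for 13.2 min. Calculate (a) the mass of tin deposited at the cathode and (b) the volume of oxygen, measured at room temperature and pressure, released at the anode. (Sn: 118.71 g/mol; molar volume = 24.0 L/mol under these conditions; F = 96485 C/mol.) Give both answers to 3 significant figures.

11.5 g Sn; 1.17 L O₂

Q = 23.7 × 792 = 18770 C; n(e⁻) = 18770 / 96485 = 0.1945 mol
Cathode: Sn²⁺ + 2e⁻ → Sn → n(Sn) = 0.1945/2 = 0.09725 mol → 11.5 g
Anode: 2H₂O → O₂ + 4H⁺ + 4e⁻ → n(O₂) = 0.1945/4 = 0.04863 mol → 1.17 L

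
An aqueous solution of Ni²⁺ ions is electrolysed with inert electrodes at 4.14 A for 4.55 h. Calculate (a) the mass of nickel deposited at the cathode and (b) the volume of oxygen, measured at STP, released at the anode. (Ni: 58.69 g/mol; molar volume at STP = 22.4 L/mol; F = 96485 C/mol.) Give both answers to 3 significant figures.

20.6 g Ni; 3.94 L O₂

Q = 4.14 × 16380 = 67810 C; n(e⁻) = 67810 / 96485 = 0.7028 mol
Cathode: Ni²⁺ + 2e⁻ → Ni → n(Ni) = 0.7028/2 = 0.3514 mol → 20.6 g
Anode: 2H₂O → O₂ + 4H⁺ + 4e⁻ → n(O₂) = 0.7028/4 = 0.1757 mol → 3.94 L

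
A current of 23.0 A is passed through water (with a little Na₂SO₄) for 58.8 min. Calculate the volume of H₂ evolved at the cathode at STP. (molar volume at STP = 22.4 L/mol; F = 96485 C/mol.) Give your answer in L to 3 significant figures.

Q = It = 23.0 × 3528 = 81140 C
Moles of electrons = 81140 / 96485 = 0.8410 mol
2H⁺ + 2e⁻ → H₂, so n(H₂) = 0.8410 / 2 = 0.4205 mol
V = 0.4205 × 22.4 = 9.419 L

9.42 L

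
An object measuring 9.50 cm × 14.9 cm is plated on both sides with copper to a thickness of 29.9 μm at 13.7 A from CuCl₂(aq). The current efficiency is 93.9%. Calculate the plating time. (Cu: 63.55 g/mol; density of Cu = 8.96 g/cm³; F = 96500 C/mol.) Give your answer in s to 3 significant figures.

1790 s

Plated area = 2 × 9.50 × 14.9 = 283.1 cm²
Volume = 283.1 × 29.9×10⁻⁴ cm = 0.8465 cm³
m(Cu) = 0.8465 × 8.96 = 7.585 g
n(Cu) = 7.585 / 63.55 = 0.1194 mol; n(e⁻) = 2 × 0.1194 = 0.2388 mol
Q = 0.2388 × 96500 / 0.939 = 24540 C
t = 24540 / 13.7 = 1791 s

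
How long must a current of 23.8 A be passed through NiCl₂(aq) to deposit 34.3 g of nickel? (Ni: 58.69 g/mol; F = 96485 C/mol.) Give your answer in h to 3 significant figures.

n(Ni) = 34.3 / 58.69 = 0.5844 mol
Ni²⁺ + 2e⁻ → Ni, so n(e⁻) = 2 × 0.5844 = 1.169 mol
Q = 1.169 × 96485 = 1.128×10^5 C
t = Q / I = 1.128×10^5 / 23.8 = 4739 s = 1.32 h

1.32 h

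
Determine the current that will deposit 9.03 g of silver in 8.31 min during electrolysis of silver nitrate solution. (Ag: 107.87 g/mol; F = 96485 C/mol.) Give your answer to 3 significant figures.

n(Ag) = 9.03 / 107.87 = 0.08371 mol
Ag⁺ + e⁻ → Ag, so n(e⁻) = 0.08371 mol
Q = 0.08371 × 96485 = 8077 C
I = Q / t = 8077 / 498.6 s = 16.2 A

16.2 A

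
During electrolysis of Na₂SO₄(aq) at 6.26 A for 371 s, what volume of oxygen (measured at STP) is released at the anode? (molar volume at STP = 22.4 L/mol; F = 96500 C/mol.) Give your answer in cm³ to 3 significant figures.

135 cm³

Charge passed = 6.26 × 371 = 2322 C
Moles of electrons = 2322 / 96500 = 0.02406 mol
2H₂O → O₂ + 4H⁺ + 4e⁻, so n(O₂) = 0.02406 / 4 = 0.006015 mol
V = 0.006015 × 22.4 = 0.1347 L
= 135 cm³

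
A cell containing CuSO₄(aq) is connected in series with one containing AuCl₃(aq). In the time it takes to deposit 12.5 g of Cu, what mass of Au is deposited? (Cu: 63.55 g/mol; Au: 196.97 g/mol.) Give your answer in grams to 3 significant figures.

25.8 g

n(Cu) = 12.5 / 63.55 = 0.1967 mol
Cu²⁺ + 2e⁻ → Cu, so n(e⁻) = 2 × 0.1967 = 0.3934 mol
Same current for the same time ⇒ same n(e⁻) = 0.3934 mol in both cells.
Au³⁺ + 3e⁻ → Au, so n(Au) = 0.3934 / 3 = 0.1311 mol
m(Au) = 0.1311 × 196.97 = 25.8 g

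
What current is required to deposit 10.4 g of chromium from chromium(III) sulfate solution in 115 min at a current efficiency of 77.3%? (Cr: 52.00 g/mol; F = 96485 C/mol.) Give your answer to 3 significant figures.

10.9 A

n(Cr) = 10.4 / 52.00 = 0.2000 mol
Cr³⁺ + 3e⁻ → Cr, so n(e⁻) = 3 × 0.2000 = 0.6000 mol
Q = 0.6000 × 96485 / 0.773 = 74890 C
I = Q / t = 74890 / 6900 s = 10.9 A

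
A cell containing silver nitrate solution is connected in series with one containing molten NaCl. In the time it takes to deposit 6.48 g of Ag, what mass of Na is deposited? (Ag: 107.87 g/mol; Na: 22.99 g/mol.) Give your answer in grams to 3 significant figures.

1.38 g

n(Ag) = 6.48 / 107.87 = 0.06007 mol
Ag⁺ + e⁻ → Ag, so n(e⁻) = 0.06007 mol
In series, the same 0.06007 mol of electrons flows through the second cell.
Na⁺ + e⁻ → Na, so n(Na) = 0.06007 mol
m(Na) = 0.06007 × 22.99 = 1.38 g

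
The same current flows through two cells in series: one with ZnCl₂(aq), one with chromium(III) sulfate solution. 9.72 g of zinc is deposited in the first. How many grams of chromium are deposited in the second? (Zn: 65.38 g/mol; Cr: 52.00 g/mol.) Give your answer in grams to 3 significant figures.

n(Zn) = 9.72 / 65.38 = 0.1487 mol
Zn²⁺ + 2e⁻ → Zn, so n(e⁻) = 2 × 0.1487 = 0.2974 mol
Since the cells are in series, n(e⁻) in the Cr cell is also 0.2974 mol.
Cr³⁺ + 3e⁻ → Cr, so n(Cr) = 0.2974 / 3 = 0.09913 mol
m(Cr) = 0.09913 × 52.00 = 5.15 g

5.15 g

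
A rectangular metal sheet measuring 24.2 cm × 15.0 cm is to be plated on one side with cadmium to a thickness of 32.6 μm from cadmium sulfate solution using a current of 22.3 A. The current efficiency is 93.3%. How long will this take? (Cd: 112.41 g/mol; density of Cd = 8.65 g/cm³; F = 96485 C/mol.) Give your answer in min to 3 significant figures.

14.1 min

Plated area = 24.2 × 15.0 = 363.0 cm²
Volume = 363.0 × 32.6×10⁻⁴ cm = 1.183 cm³
m(Cd) = 1.183 × 8.65 = 10.23 g
n(Cd) = 10.23 / 112.41 = 0.09101 mol; n(e⁻) = 2 × 0.09101 = 0.1820 mol
Q = 0.1820 × 96485 / 0.933 = 18820 C
t = 18820 / 22.3 = 843.9 s = 14.1 min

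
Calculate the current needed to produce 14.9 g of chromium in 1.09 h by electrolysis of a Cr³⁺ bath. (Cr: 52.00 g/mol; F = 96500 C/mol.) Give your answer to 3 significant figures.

21.1 A

n(Cr) = 14.9 / 52.00 = 0.2865 mol
Cr³⁺ + 3e⁻ → Cr, so n(e⁻) = 3 × 0.2865 = 0.8595 mol
Q = 0.8595 × 96500 = 82940 C
I = Q / t = 82940 / 3924 s = 21.1 A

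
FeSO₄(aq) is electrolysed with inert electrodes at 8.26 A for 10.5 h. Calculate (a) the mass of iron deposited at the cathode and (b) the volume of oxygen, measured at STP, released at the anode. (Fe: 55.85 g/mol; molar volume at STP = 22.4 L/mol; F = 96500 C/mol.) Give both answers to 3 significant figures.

90.4 g Fe; 18.1 L O₂

Q = 8.26 × 37800 = 3.122×10^5 C; n(e⁻) = 3.122×10^5 / 96500 = 3.235 mol
Cathode: Fe²⁺ + 2e⁻ → Fe → n(Fe) = 3.235/2 = 1.618 mol → 90.4 g
Anode: 2H₂O → O₂ + 4H⁺ + 4e⁻ → n(O₂) = 3.235/4 = 0.8088 mol → 18.1 L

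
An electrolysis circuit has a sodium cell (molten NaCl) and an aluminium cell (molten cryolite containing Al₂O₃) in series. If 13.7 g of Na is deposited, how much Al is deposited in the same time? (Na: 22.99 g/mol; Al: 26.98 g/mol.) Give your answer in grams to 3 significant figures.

n(Na) = 13.7 / 22.99 = 0.5959 mol
Na⁺ + e⁻ → Na, so n(e⁻) = 0.5959 mol
The cells are in series, so the same charge (and hence the same n(e⁻) = 0.5959 mol) passes through both.
Al³⁺ + 3e⁻ → Al, so n(Al) = 0.5959 / 3 = 0.1986 mol
m(Al) = 0.1986 × 26.98 = 5.36 g

5.36 g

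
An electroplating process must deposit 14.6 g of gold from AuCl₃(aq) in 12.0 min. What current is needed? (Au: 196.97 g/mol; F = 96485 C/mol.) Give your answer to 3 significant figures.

29.8 A

n(Au) = 14.6 / 196.97 = 0.07412 mol
Au³⁺ + 3e⁻ → Au, so n(e⁻) = 3 × 0.07412 = 0.2224 mol
Q = 0.2224 × 96485 = 21460 C
I = Q / t = 21460 / 720 s = 29.8 A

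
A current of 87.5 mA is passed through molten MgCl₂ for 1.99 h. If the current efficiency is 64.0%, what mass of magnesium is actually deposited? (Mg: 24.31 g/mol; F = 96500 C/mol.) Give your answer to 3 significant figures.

0.0505 g

Q = 0.0875 × 7164 = 626.9 C
n(e⁻) = 626.9 / 96500 = 0.006496 mol
Mg²⁺ + 2e⁻ → Mg, so theoretical m(Mg) = 0.003248 × 24.31 = 0.07896 g
Actual mass = 64.0% × 0.07896 = 0.0505 g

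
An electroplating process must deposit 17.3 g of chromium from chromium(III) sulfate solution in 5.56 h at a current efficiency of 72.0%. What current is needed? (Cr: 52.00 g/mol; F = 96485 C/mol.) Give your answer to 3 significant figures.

6.68 A

n(Cr) = 17.3 / 52.00 = 0.3327 mol
Cr³⁺ + 3e⁻ → Cr, so n(e⁻) = 3 × 0.3327 = 0.9981 mol
Q = 0.9981 × 96485 / 0.720 = 1.338×10^5 C
I = Q / t = 1.338×10^5 / 20016 s = 6.68 A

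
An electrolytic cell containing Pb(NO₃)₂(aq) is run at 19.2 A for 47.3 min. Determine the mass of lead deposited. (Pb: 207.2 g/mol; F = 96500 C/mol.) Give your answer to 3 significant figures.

Q = 19.2 A × 2838 s = 54490 C
Moles of electrons = 54490 / 96500 = 0.5647 mol
Pb²⁺ + 2e⁻ → Pb, so n(Pb) = 0.5647 / 2 = 0.2824 mol
m = 0.2824 × 207.2 = 58.5 g

58.5 g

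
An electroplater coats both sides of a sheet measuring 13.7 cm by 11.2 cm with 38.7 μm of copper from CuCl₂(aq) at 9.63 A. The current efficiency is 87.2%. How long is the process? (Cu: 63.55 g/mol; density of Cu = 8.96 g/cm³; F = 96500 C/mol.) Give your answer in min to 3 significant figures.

64.1 min

Plated area = 2 × 13.7 × 11.2 = 306.9 cm²
Volume = 306.9 × 38.7×10⁻⁴ cm = 1.188 cm³
m(Cu) = 1.188 × 8.96 = 10.64 g
n(Cu) = 10.64 / 63.55 = 0.1674 mol; n(e⁻) = 2 × 0.1674 = 0.3348 mol
Q = 0.3348 × 96500 / 0.872 = 37050 C
t = 37050 / 9.63 = 3847 s = 64.1 min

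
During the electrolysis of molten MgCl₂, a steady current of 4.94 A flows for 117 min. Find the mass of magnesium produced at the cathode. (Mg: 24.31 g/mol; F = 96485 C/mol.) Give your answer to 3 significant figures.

Charge passed = 4.94 × 7020 = 34680 C
n(e⁻) = 34680 / 96485 = 0.3594 mol
Mg²⁺ + 2e⁻ → Mg, so n(Mg) = 0.3594 / 2 = 0.1797 mol
m = 0.1797 × 24.31 = 4.37 g

4.37 g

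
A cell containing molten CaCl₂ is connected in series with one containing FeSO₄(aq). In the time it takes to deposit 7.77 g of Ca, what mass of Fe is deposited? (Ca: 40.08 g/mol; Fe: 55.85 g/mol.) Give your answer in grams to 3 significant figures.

n(Ca) = 7.77 / 40.08 = 0.1939 mol
Ca²⁺ + 2e⁻ → Ca, so n(e⁻) = 2 × 0.1939 = 0.3878 mol
The cells are in series, so the same charge (and hence the same n(e⁻) = 0.3878 mol) passes through both.
Fe²⁺ + 2e⁻ → Fe, so n(Fe) = 0.3878 / 2 = 0.1939 mol
m(Fe) = 0.1939 × 55.85 = 10.8 g

10.8 g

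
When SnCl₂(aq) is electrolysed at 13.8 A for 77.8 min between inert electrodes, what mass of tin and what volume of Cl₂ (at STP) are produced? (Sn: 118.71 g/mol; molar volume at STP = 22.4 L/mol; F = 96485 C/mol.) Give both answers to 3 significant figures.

Q = 13.8 × 4668 = 64420 C; n(e⁻) = 64420 / 96485 = 0.6677 mol
Cathode: Sn²⁺ + 2e⁻ → Sn → n(Sn) = 0.6677/2 = 0.3339 mol → 39.6 g
Anode: 2Cl⁻ → Cl₂ + 2e⁻ → n(Cl₂) = 0.6677/2 = 0.3339 mol → 7.48 L

39.6 g Sn; 7.48 L Cl₂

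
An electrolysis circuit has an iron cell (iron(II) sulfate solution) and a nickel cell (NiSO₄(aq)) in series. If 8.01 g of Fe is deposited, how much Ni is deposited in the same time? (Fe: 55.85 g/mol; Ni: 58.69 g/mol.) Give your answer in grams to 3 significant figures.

8.42 g

n(Fe) = 8.01 / 55.85 = 0.1434 mol
Fe²⁺ + 2e⁻ → Fe, so n(e⁻) = 2 × 0.1434 = 0.2868 mol
The cells are in series, so the same charge (and hence the same n(e⁻) = 0.2868 mol) passes through both.
Ni²⁺ + 2e⁻ → Ni, so n(Ni) = 0.2868 / 2 = 0.1434 mol
m(Ni) = 0.1434 × 58.69 = 8.42 g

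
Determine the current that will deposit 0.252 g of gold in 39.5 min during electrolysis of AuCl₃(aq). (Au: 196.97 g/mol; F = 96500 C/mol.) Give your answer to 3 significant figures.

n(Au) = 0.252 / 196.97 = 0.001279 mol
Au³⁺ + 3e⁻ → Au, so n(e⁻) = 3 × 0.001279 = 0.003837 mol
Q = 0.003837 × 96500 = 370.3 C
I = Q / t = 370.3 / 2370 s = 0.156 A

0.156 A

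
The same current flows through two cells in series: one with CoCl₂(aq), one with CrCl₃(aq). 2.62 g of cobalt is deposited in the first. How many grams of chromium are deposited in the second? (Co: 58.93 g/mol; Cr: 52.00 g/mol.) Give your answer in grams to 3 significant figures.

1.54 g

n(Co) = 2.62 / 58.93 = 0.04446 mol
Co²⁺ + 2e⁻ → Co, so n(e⁻) = 2 × 0.04446 = 0.08892 mol
Since the cells are in series, n(e⁻) in the Cr cell is also 0.08892 mol.
Cr³⁺ + 3e⁻ → Cr, so n(Cr) = 0.08892 / 3 = 0.02964 mol
m(Cr) = 0.02964 × 52.00 = 1.54 g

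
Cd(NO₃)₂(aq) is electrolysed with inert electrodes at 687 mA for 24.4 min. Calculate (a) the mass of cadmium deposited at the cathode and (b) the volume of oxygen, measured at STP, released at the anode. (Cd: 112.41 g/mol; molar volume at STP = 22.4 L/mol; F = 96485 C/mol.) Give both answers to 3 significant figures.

Q = 0.687 × 1464 = 1006 C; n(e⁻) = 1006 / 96485 = 0.01043 mol
Cathode: Cd²⁺ + 2e⁻ → Cd → n(Cd) = 0.01043/2 = 0.005215 mol → 0.586 g
Anode: 2H₂O → O₂ + 4H⁺ + 4e⁻ → n(O₂) = 0.01043/4 = 0.002608 mol → 0.0584 L

0.586 g Cd; 0.0584 L O₂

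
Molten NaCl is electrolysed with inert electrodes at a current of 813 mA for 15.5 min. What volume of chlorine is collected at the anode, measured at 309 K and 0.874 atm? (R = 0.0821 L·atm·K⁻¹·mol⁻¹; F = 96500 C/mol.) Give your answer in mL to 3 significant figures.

Q = 0.813 A × 930 s = 756.1 C
Moles of electrons = 756.1 / 96500 = 0.007835 mol
2Cl⁻ → Cl₂ + 2e⁻, so n(Cl₂) = 0.007835 / 2 = 0.003918 mol
V = nRT/P = 0.003918 × 0.0821 × 309 / 0.874 = 0.1137 L
= 114 mL

114 mL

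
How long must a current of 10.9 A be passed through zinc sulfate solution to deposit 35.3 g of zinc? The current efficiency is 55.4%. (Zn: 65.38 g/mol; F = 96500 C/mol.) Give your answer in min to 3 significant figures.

n(Zn) = 35.3 / 65.38 = 0.5399 mol
Zn²⁺ + 2e⁻ → Zn, so n(e⁻) = 2 × 0.5399 = 1.080 mol
Q = 1.080 × 96500 / 0.554 = 1.881×10^5 C
t = Q / I = 1.881×10^5 / 10.9 = 17260 s = 288 min

288 min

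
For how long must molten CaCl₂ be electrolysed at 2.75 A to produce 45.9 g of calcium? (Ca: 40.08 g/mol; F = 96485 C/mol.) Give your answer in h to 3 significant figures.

22.3 h

n(Ca) = 45.9 / 40.08 = 1.145 mol
Ca²⁺ + 2e⁻ → Ca, so n(e⁻) = 2 × 1.145 = 2.290 mol
Q = 2.290 × 96485 = 2.210×10^5 C
t = Q / I = 2.210×10^5 / 2.75 = 80360 s = 22.3 h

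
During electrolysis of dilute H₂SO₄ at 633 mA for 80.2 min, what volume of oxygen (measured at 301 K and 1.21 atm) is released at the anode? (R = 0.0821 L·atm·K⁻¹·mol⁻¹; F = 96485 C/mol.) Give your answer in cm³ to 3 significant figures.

161 cm³

Charge passed = 0.633 × 4812 = 3046 C
Moles of electrons = 3046 / 96485 = 0.03157 mol
2H₂O → O₂ + 4H⁺ + 4e⁻, so n(O₂) = 0.03157 / 4 = 0.007893 mol
V = nRT/P = 0.007893 × 0.0821 × 301 / 1.21 = 0.1612 L
= 161 cm³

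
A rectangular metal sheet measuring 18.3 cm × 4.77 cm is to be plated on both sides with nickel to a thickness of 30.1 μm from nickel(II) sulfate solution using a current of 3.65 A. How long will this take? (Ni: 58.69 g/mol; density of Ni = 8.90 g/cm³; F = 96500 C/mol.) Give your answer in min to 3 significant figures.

70.2 min

Plated area = 2 × 18.3 × 4.77 = 174.6 cm²
Volume = 174.6 × 30.1×10⁻⁴ cm = 0.5255 cm³
m(Ni) = 0.5255 × 8.90 = 4.677 g
n(Ni) = 4.677 / 58.69 = 0.07969 mol; n(e⁻) = 2 × 0.07969 = 0.1594 mol
Q = 0.1594 × 96500 = 15380 C
t = 15380 / 3.65 = 4214 s = 70.2 min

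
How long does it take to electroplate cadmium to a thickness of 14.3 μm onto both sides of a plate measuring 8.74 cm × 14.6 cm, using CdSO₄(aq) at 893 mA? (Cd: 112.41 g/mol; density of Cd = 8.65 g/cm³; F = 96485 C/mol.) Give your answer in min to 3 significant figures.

Plated area = 2 × 8.74 × 14.6 = 255.2 cm²
Volume = 255.2 × 14.3×10⁻⁴ cm = 0.3649 cm³
m(Cd) = 0.3649 × 8.65 = 3.156 g
n(Cd) = 3.156 / 112.41 = 0.02808 mol; n(e⁻) = 2 × 0.02808 = 0.05616 mol
Q = 0.05616 × 96485 = 5419 C
t = 5419 / 0.893 = 6068 s = 101 min

101 min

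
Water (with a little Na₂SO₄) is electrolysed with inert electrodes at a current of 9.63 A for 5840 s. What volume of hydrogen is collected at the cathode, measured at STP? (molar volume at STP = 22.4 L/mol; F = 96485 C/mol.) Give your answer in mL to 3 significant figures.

6530 mL

Q = 9.63 A × 5840 s = 56240 C
Moles of electrons = 56240 / 96485 = 0.5829 mol
2H⁺ + 2e⁻ → H₂, so n(H₂) = 0.5829 / 2 = 0.2915 mol
V = 0.2915 × 22.4 = 6.530 L
= 6530 mL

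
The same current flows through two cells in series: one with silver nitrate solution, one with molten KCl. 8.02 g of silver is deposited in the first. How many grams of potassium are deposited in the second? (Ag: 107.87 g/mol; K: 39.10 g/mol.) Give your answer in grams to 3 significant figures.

2.91 g

n(Ag) = 8.02 / 107.87 = 0.07435 mol
Ag⁺ + e⁻ → Ag, so n(e⁻) = 0.07435 mol
The cells are in series, so the same charge (and hence the same n(e⁻) = 0.07435 mol) passes through both.
K⁺ + e⁻ → K, so n(K) = 0.07435 mol
m(K) = 0.07435 × 39.10 = 2.91 g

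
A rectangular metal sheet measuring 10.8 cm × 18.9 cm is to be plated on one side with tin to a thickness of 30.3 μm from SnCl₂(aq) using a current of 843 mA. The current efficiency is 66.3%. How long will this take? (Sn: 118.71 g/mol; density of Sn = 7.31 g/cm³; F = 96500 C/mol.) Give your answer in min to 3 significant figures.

219 min

Plated area = 10.8 × 18.9 = 204.1 cm²
Volume = 204.1 × 30.3×10⁻⁴ cm = 0.6184 cm³
m(Sn) = 0.6184 × 7.31 = 4.521 g
n(Sn) = 4.521 / 118.71 = 0.03808 mol; n(e⁻) = 2 × 0.03808 = 0.07616 mol
Q = 0.07616 × 96500 / 0.663 = 11090 C
t = 11090 / 0.843 = 13160 s = 219 min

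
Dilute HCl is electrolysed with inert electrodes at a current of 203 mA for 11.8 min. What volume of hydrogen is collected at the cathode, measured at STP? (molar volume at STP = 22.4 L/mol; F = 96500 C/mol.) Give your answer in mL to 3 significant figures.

16.7 mL

Q = It = 0.203 × 708 = 143.7 C
n(e⁻) = 143.7 / 96500 = 0.001489 mol
2H⁺ + 2e⁻ → H₂, so n(H₂) = 0.001489 / 2 = 7.445×10^-4 mol
V = 7.445×10^-4 × 22.4 = 0.01668 L
= 16.7 mL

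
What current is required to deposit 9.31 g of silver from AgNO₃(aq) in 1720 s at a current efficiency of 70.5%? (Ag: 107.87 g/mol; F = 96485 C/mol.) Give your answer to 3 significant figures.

6.87 A

n(Ag) = 9.31 / 107.87 = 0.08631 mol
Ag⁺ + e⁻ → Ag, so n(e⁻) = 0.08631 mol
Q = 0.08631 × 96485 / 0.705 = 11810 C
I = Q / t = 11810 / 1720 s = 6.87 A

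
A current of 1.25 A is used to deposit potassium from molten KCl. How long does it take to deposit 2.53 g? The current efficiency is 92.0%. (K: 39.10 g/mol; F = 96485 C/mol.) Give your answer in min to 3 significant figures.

n(K) = 2.53 / 39.10 = 0.06471 mol
K⁺ + e⁻ → K, so n(e⁻) = 0.06471 mol
Q = 0.06471 × 96485 / 0.920 = 6786 C
t = Q / I = 6786 / 1.25 = 5429 s = 90.5 min

90.5 min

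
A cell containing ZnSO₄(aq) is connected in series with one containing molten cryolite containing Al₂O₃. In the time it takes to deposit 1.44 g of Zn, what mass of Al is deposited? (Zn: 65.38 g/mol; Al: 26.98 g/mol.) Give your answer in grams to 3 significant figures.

n(Zn) = 1.44 / 65.38 = 0.02203 mol
Zn²⁺ + 2e⁻ → Zn, so n(e⁻) = 2 × 0.02203 = 0.04406 mol
The cells are in series, so the same charge (and hence the same n(e⁻) = 0.04406 mol) passes through both.
Al³⁺ + 3e⁻ → Al, so n(Al) = 0.04406 / 3 = 0.01469 mol
m(Al) = 0.01469 × 26.98 = 0.396 g

0.396 g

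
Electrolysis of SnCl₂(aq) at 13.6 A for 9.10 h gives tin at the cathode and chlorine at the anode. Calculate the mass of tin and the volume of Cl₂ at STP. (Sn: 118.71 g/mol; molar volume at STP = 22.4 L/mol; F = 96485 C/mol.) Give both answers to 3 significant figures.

Q = 13.6 × 32760 = 4.455×10^5 C; n(e⁻) = 4.455×10^5 / 96485 = 4.617 mol
Cathode: Sn²⁺ + 2e⁻ → Sn → n(Sn) = 4.617/2 = 2.309 mol → 274 g
Anode: 2Cl⁻ → Cl₂ + 2e⁻ → n(Cl₂) = 4.617/2 = 2.309 mol → 51.7 L

274 g Sn; 51.7 L Cl₂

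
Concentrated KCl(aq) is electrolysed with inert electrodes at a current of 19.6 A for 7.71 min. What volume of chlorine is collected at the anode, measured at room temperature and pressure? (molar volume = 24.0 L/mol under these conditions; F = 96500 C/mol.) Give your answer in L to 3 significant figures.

Q = It = 19.6 × 462.6 = 9067 C
n(e⁻) = Q/F = 9067/96500 = 0.09396 mol
2Cl⁻ → Cl₂ + 2e⁻, so n(Cl₂) = 0.09396 / 2 = 0.04698 mol
V = 0.04698 × 24.0 = 1.128 L

1.13 L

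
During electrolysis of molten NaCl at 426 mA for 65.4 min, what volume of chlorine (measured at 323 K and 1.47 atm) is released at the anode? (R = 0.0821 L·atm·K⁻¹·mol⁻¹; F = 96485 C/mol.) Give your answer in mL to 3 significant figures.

156 mL

Q = 0.426 A × 3924 s = 1672 C
n(e⁻) = Q/F = 1672/96485 = 0.01733 mol
2Cl⁻ → Cl₂ + 2e⁻, so n(Cl₂) = 0.01733 / 2 = 0.008665 mol
V = nRT/P = 0.008665 × 0.0821 × 323 / 1.47 = 0.1563 L
= 156 mL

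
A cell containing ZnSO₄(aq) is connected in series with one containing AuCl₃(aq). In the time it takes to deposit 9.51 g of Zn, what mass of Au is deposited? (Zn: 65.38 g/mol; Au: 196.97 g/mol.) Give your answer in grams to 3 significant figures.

n(Zn) = 9.51 / 65.38 = 0.1455 mol
Zn²⁺ + 2e⁻ → Zn, so n(e⁻) = 2 × 0.1455 = 0.2910 mol
The cells are in series, so the same charge (and hence the same n(e⁻) = 0.2910 mol) passes through both.
Au³⁺ + 3e⁻ → Au, so n(Au) = 0.2910 / 3 = 0.09700 mol
m(Au) = 0.09700 × 196.97 = 19.1 g

19.1 g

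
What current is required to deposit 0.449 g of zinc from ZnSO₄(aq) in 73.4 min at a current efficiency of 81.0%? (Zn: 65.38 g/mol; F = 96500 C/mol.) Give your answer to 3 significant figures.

0.372 A

n(Zn) = 0.449 / 65.38 = 0.006868 mol
Zn²⁺ + 2e⁻ → Zn, so n(e⁻) = 2 × 0.006868 = 0.01374 mol
Q = 0.01374 × 96500 / 0.810 = 1637 C
I = Q / t = 1637 / 4404 s = 0.372 A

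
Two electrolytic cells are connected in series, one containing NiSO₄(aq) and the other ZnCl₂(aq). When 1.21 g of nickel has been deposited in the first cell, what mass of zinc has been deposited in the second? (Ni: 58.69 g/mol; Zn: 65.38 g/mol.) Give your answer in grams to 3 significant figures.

n(Ni) = 1.21 / 58.69 = 0.02062 mol
Ni²⁺ + 2e⁻ → Ni, so n(e⁻) = 2 × 0.02062 = 0.04124 mol
In series, the same 0.04124 mol of electrons flows through the second cell.
Zn²⁺ + 2e⁻ → Zn, so n(Zn) = 0.04124 / 2 = 0.02062 mol
m(Zn) = 0.02062 × 65.38 = 1.35 g

1.35 g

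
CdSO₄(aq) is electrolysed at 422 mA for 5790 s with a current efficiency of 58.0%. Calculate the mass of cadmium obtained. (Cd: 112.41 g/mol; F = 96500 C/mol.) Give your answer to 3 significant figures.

0.825 g

Q = 0.422 × 5790 = 2443 C
n(e⁻) = 2443 / 96500 = 0.02532 mol
Cd²⁺ + 2e⁻ → Cd, so theoretical m(Cd) = 0.01266 × 112.41 = 1.423 g
Actual mass = 58.0% × 1.423 = 0.825 g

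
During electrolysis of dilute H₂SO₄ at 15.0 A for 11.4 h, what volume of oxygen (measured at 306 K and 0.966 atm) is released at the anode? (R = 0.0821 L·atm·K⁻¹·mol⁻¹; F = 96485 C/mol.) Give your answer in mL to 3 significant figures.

Q = It = 15.0 × 41040 = 6.156×10^5 C
Moles of electrons = 6.156×10^5 / 96485 = 6.380 mol
2H₂O → O₂ + 4H⁺ + 4e⁻, so n(O₂) = 6.380 / 4 = 1.595 mol
V = nRT/P = 1.595 × 0.0821 × 306 / 0.966 = 41.48 L
= 41500 mL

41500 mL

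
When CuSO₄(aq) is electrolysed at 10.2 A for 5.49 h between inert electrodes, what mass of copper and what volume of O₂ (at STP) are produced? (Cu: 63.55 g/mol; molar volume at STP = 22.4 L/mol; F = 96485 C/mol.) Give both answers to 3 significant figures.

Q = 10.2 × 19764 = 2.016×10^5 C; n(e⁻) = 2.016×10^5 / 96485 = 2.089 mol
Cathode: Cu²⁺ + 2e⁻ → Cu → n(Cu) = 2.089/2 = 1.045 mol → 66.4 g
Anode: 2H₂O → O₂ + 4H⁺ + 4e⁻ → n(O₂) = 2.089/4 = 0.5223 mol → 11.7 L

66.4 g Cu; 11.7 L O₂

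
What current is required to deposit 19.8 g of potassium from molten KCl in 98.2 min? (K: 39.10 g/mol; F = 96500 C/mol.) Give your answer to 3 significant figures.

8.29 A

n(K) = 19.8 / 39.10 = 0.5064 mol
K⁺ + e⁻ → K, so n(e⁻) = 0.5064 mol
Q = 0.5064 × 96500 = 48870 C
I = Q / t = 48870 / 5892 s = 8.29 A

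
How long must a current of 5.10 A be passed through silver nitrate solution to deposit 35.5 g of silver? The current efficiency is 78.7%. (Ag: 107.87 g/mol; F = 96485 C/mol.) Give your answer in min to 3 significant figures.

n(Ag) = 35.5 / 107.87 = 0.3291 mol
Ag⁺ + e⁻ → Ag, so n(e⁻) = 0.3291 mol
Q = 0.3291 × 96485 / 0.787 = 40350 C
t = Q / I = 40350 / 5.10 = 7912 s = 132 min

132 min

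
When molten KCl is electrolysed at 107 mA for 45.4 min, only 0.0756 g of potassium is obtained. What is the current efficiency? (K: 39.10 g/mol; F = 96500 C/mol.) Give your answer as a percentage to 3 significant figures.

64.0%

Q = 0.107 × 2724 = 291.5 C
n(e⁻) = 291.5 / 96500 = 0.003021 mol
K⁺ + e⁻ → K, so theoretical n(K) = 0.003021 mol → 0.1181 g
Efficiency = 0.0756 / 0.1181 = 0.6401 = 64.0%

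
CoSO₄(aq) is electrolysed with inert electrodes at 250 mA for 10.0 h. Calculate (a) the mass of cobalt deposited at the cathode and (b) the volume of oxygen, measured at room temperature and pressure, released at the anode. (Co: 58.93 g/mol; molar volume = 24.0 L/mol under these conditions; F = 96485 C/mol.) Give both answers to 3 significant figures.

2.75 g Co; 0.560 L O₂

Q = 0.250 × 36000 = 9000 C; n(e⁻) = 9000 / 96485 = 0.09328 mol
Cathode: Co²⁺ + 2e⁻ → Co → n(Co) = 0.09328/2 = 0.04664 mol → 2.75 g
Anode: 2H₂O → O₂ + 4H⁺ + 4e⁻ → n(O₂) = 0.09328/4 = 0.02332 mol → 0.560 L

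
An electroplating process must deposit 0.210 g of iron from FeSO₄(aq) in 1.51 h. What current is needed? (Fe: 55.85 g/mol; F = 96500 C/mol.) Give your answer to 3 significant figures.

n(Fe) = 0.210 / 55.85 = 0.003760 mol
Fe²⁺ + 2e⁻ → Fe, so n(e⁻) = 2 × 0.003760 = 0.007520 mol
Q = 0.007520 × 96500 = 725.7 C
I = Q / t = 725.7 / 5436 s = 0.133 A

0.133 A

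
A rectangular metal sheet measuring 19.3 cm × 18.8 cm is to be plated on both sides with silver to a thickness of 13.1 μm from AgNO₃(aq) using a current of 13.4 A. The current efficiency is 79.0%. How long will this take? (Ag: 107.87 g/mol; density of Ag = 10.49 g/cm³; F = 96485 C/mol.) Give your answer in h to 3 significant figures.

0.234 h

Plated area = 2 × 19.3 × 18.8 = 725.7 cm²
Volume = 725.7 × 13.1×10⁻⁴ cm = 0.9507 cm³
m(Ag) = 0.9507 × 10.49 = 9.973 g
n(Ag) = 9.973 / 107.87 = 0.09245 mol; n(e⁻) = 0.09245 mol
Q = 0.09245 × 96485 / 0.790 = 11290 C
t = 11290 / 13.4 = 842.5 s = 0.234 h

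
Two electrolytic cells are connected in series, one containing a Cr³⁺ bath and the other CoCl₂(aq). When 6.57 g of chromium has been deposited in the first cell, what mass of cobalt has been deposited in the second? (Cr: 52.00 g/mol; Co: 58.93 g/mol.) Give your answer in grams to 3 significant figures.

11.2 g

n(Cr) = 6.57 / 52.00 = 0.1263 mol
Cr³⁺ + 3e⁻ → Cr, so n(e⁻) = 3 × 0.1263 = 0.3789 mol
Same current for the same time ⇒ same n(e⁻) = 0.3789 mol in both cells.
Co²⁺ + 2e⁻ → Co, so n(Co) = 0.3789 / 2 = 0.1895 mol
m(Co) = 0.1895 × 58.93 = 11.2 g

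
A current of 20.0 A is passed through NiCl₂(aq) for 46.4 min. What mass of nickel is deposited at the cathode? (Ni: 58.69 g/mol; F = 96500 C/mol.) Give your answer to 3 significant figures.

Q = It = 20.0 × 2784 = 55680 C
n(e⁻) = Q/F = 55680/96500 = 0.5770 mol
Ni²⁺ + 2e⁻ → Ni, so n(Ni) = 0.5770 / 2 = 0.2885 mol
m = 0.2885 × 58.69 = 16.9 g

16.9 g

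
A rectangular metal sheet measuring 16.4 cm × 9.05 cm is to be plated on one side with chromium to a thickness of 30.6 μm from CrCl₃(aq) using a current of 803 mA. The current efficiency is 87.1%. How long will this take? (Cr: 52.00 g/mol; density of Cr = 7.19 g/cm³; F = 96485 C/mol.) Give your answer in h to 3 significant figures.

Plated area = 16.4 × 9.05 = 148.4 cm²
Volume = 148.4 × 30.6×10⁻⁴ cm = 0.4541 cm³
m(Cr) = 0.4541 × 7.19 = 3.265 g
n(Cr) = 3.265 / 52.00 = 0.06279 mol; n(e⁻) = 3 × 0.06279 = 0.1884 mol
Q = 0.1884 × 96485 / 0.871 = 20870 C
t = 20870 / 0.803 = 25990 s = 7.22 h

7.22 h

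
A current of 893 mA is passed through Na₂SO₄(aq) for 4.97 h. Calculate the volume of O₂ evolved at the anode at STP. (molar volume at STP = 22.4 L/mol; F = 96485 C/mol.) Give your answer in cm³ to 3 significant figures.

Charge passed = 0.893 × 17892 = 15980 C
n(e⁻) = Q/F = 15980/96485 = 0.1656 mol
2H₂O → O₂ + 4H⁺ + 4e⁻, so n(O₂) = 0.1656 / 4 = 0.04140 mol
V = 0.04140 × 22.4 = 0.9274 L
= 927 cm³

927 cm³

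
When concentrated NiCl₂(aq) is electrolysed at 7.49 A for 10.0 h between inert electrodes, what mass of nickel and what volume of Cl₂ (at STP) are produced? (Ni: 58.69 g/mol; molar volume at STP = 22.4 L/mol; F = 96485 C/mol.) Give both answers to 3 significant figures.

82.0 g Ni; 31.3 L Cl₂

Q = 7.49 × 36000 = 2.696×10^5 C; n(e⁻) = 2.696×10^5 / 96485 = 2.794 mol
Cathode: Ni²⁺ + 2e⁻ → Ni → n(Ni) = 2.794/2 = 1.397 mol → 82.0 g
Anode: 2Cl⁻ → Cl₂ + 2e⁻ → n(Cl₂) = 2.794/2 = 1.397 mol → 31.3 L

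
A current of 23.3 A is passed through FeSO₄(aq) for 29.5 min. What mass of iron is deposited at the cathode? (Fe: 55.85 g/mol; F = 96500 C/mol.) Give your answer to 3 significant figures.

Q = It = 23.3 × 1770 = 41240 C
Moles of electrons = 41240 / 96500 = 0.4274 mol
Fe²⁺ + 2e⁻ → Fe, so n(Fe) = 0.4274 / 2 = 0.2137 mol
m = 0.2137 × 55.85 = 11.9 g

11.9 g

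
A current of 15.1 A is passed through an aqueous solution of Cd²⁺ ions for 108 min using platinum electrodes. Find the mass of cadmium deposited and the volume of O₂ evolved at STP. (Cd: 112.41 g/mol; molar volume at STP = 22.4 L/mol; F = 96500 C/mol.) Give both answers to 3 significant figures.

Q = 15.1 × 6480 = 97850 C; n(e⁻) = 97850 / 96500 = 1.014 mol
Cathode: Cd²⁺ + 2e⁻ → Cd → n(Cd) = 1.014/2 = 0.5070 mol → 57.0 g
Anode: 2H₂O → O₂ + 4H⁺ + 4e⁻ → n(O₂) = 1.014/4 = 0.2535 mol → 5.68 L

57.0 g Cd; 5.68 L O₂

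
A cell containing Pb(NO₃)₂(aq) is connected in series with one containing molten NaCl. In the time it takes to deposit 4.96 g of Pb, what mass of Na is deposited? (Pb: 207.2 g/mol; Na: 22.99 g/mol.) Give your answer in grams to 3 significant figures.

1.10 g

n(Pb) = 4.96 / 207.2 = 0.02394 mol
Pb²⁺ + 2e⁻ → Pb, so n(e⁻) = 2 × 0.02394 = 0.04788 mol
In series, the same 0.04788 mol of electrons flows through the second cell.
Na⁺ + e⁻ → Na, so n(Na) = 0.04788 mol
m(Na) = 0.04788 × 22.99 = 1.10 g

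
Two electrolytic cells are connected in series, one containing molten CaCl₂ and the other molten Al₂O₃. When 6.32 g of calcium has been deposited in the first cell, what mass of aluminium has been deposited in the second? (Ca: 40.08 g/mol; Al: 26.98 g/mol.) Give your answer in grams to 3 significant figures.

n(Ca) = 6.32 / 40.08 = 0.1577 mol
Ca²⁺ + 2e⁻ → Ca, so n(e⁻) = 2 × 0.1577 = 0.3154 mol
Since the cells are in series, n(e⁻) in the Al cell is also 0.3154 mol.
Al³⁺ + 3e⁻ → Al, so n(Al) = 0.3154 / 3 = 0.1051 mol
m(Al) = 0.1051 × 26.98 = 2.84 g

2.84 g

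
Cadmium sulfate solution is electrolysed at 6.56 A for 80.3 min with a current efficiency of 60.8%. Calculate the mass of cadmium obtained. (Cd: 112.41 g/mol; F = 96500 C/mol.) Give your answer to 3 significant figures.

Q = 6.56 × 4818 = 31610 C
n(e⁻) = 31610 / 96500 = 0.3276 mol
Cd²⁺ + 2e⁻ → Cd, so theoretical m(Cd) = 0.1638 × 112.41 = 18.41 g
Actual mass = 60.8% × 18.41 = 11.2 g

11.2 g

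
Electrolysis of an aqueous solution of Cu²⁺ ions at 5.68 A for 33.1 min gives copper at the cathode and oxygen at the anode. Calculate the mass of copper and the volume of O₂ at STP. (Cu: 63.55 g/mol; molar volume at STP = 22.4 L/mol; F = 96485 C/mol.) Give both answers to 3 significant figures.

3.71 g Cu; 0.655 L O₂

Q = 5.68 × 1986 = 11280 C; n(e⁻) = 11280 / 96485 = 0.1169 mol
Cathode: Cu²⁺ + 2e⁻ → Cu → n(Cu) = 0.1169/2 = 0.05845 mol → 3.71 g
Anode: 2H₂O → O₂ + 4H⁺ + 4e⁻ → n(O₂) = 0.1169/4 = 0.02923 mol → 0.655 L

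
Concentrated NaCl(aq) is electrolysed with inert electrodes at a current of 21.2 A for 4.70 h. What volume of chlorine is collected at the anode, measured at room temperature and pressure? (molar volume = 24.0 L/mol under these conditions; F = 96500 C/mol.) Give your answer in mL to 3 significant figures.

Q = It = 21.2 × 16920 = 3.587×10^5 C
n(e⁻) = 3.587×10^5 / 96500 = 3.717 mol
2Cl⁻ → Cl₂ + 2e⁻, so n(Cl₂) = 3.717 / 2 = 1.859 mol
V = 1.859 × 24.0 = 44.62 L
= 44600 mL

44600 mL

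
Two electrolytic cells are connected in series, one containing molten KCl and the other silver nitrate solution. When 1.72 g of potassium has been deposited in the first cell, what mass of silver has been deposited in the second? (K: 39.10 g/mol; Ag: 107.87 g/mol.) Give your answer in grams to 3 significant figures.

4.75 g

n(K) = 1.72 / 39.10 = 0.04399 mol
K⁺ + e⁻ → K, so n(e⁻) = 0.04399 mol
In series, the same 0.04399 mol of electrons flows through the second cell.
Ag⁺ + e⁻ → Ag, so n(Ag) = 0.04399 mol
m(Ag) = 0.04399 × 107.87 = 4.75 g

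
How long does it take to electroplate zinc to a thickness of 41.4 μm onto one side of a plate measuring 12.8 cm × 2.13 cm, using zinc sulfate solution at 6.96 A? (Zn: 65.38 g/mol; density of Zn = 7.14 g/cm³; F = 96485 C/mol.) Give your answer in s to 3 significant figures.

Plated area = 12.8 × 2.13 = 27.26 cm²
Volume = 27.26 × 41.4×10⁻⁴ cm = 0.1129 cm³
m(Zn) = 0.1129 × 7.14 = 0.8061 g
n(Zn) = 0.8061 / 65.38 = 0.01233 mol; n(e⁻) = 2 × 0.01233 = 0.02466 mol
Q = 0.02466 × 96485 = 2379 C
t = 2379 / 6.96 = 341.8 s

342 s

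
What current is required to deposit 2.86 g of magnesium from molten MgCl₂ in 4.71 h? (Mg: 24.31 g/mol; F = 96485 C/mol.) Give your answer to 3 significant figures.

1.34 A

n(Mg) = 2.86 / 24.31 = 0.1176 mol
Mg²⁺ + 2e⁻ → Mg, so n(e⁻) = 2 × 0.1176 = 0.2352 mol
Q = 0.2352 × 96485 = 22690 C
I = Q / t = 22690 / 16956 s = 1.34 A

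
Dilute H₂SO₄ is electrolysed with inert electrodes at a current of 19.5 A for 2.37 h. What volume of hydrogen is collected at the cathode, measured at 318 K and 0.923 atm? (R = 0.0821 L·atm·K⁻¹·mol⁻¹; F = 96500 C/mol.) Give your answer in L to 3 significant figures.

Charge passed = 19.5 × 8532 = 1.664×10^5 C
Moles of electrons = 1.664×10^5 / 96500 = 1.724 mol
2H⁺ + 2e⁻ → H₂, so n(H₂) = 1.724 / 2 = 0.8620 mol
V = nRT/P = 0.8620 × 0.0821 × 318 / 0.923 = 24.38 L

24.4 L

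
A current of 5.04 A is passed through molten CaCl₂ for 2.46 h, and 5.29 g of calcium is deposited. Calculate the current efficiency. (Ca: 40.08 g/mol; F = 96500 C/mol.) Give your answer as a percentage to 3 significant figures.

57.1%

Q = 5.04 × 8856 = 44630 C
n(e⁻) = 44630 / 96500 = 0.4625 mol
Ca²⁺ + 2e⁻ → Ca, so theoretical n(Ca) = 0.2313 mol → 9.271 g
Efficiency = 5.29 / 9.271 = 0.5706 = 57.1%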